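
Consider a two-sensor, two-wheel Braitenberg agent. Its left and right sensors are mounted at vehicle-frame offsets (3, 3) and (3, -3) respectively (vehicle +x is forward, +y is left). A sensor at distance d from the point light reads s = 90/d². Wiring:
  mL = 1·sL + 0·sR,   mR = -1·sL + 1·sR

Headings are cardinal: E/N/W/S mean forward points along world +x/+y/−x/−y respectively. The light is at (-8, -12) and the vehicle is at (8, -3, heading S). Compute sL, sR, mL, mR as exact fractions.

left sensor world pos  = (11, -6); dL² = 397
right sensor world pos = (5, -6); dR² = 205
sL = 90/397 = 90/397
sR = 90/205 = 18/41
mL = 1·sL + 0·sR = 90/397
mR = -1·sL + 1·sR = 3456/16277

90/397 18/41 90/397 3456/16277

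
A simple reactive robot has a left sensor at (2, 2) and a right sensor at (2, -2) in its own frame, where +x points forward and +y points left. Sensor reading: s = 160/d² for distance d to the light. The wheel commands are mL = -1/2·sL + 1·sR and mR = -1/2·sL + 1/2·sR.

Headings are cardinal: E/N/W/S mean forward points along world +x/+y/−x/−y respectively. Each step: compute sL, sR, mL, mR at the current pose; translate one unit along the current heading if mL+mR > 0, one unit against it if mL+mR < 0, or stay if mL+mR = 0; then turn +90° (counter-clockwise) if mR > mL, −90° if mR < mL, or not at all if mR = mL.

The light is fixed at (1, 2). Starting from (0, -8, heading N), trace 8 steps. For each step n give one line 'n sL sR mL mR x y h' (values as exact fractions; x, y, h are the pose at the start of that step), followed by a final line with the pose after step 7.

0 160/73 32/13 1296/949 128/949 0 -8 N
1 16/5 80/61 -88/305 -288/305 0 -7 E
2 160/121 160/137 8400/16577 -1280/16577 -1 -7 S
3 1 2 3/2 1/2 -1 -8 W
4 160/89 32/13 1808/1157 384/1157 -2 -8 N
5 16/5 80/61 -88/305 -288/305 -2 -7 E
6 32/25 160/157 1488/3925 -512/3925 -3 -7 S
7 8/9 8/5 52/45 16/45 -3 -8 W
final -4 -8 N

n=0: pose=(0,-8,N); sL=160/73, sR=32/13; mL=1296/949, mR=128/949; mL+mR=1424/949 → advance +1; mR−mL=-16/13 → turn -1·90°
n=1: pose=(0,-7,E); sL=16/5, sR=80/61; mL=-88/305, mR=-288/305; mL+mR=-376/305 → advance -1; mR−mL=-40/61 → turn -1·90°
n=2: pose=(-1,-7,S); sL=160/121, sR=160/137; mL=8400/16577, mR=-1280/16577; mL+mR=7120/16577 → advance +1; mR−mL=-80/137 → turn -1·90°
n=3: pose=(-1,-8,W); sL=1, sR=2; mL=3/2, mR=1/2; mL+mR=2 → advance +1; mR−mL=-1 → turn -1·90°
n=4: pose=(-2,-8,N); sL=160/89, sR=32/13; mL=1808/1157, mR=384/1157; mL+mR=2192/1157 → advance +1; mR−mL=-16/13 → turn -1·90°
n=5: pose=(-2,-7,E); sL=16/5, sR=80/61; mL=-88/305, mR=-288/305; mL+mR=-376/305 → advance -1; mR−mL=-40/61 → turn -1·90°
n=6: pose=(-3,-7,S); sL=32/25, sR=160/157; mL=1488/3925, mR=-512/3925; mL+mR=976/3925 → advance +1; mR−mL=-80/157 → turn -1·90°
n=7: pose=(-3,-8,W); sL=8/9, sR=8/5; mL=52/45, mR=16/45; mL+mR=68/45 → advance +1; mR−mL=-4/5 → turn -1·90°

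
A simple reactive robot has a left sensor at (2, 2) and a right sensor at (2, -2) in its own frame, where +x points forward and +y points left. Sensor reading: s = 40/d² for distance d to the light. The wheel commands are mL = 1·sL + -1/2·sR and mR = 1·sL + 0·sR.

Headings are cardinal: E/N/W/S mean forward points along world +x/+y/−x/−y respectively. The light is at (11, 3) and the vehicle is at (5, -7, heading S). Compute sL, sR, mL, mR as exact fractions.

left sensor world pos  = (7, -9); dL² = 160
right sensor world pos = (3, -9); dR² = 208
sL = 40/160 = 1/4
sR = 40/208 = 5/26
mL = 1·sL + -1/2·sR = 2/13
mR = 1·sL + 0·sR = 1/4

1/4 5/26 2/13 1/4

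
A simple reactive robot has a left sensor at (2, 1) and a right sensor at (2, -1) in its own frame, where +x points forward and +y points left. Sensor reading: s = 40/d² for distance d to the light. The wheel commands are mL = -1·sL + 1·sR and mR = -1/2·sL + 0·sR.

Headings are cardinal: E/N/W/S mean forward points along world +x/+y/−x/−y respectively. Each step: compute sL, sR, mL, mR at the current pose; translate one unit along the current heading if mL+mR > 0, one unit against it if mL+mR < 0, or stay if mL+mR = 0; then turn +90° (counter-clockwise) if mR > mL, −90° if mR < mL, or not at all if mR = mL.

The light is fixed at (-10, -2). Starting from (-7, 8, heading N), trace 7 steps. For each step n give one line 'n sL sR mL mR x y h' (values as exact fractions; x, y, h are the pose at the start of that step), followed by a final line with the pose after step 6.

0 10/37 1/4 -3/148 -5/37 -7 8 N
1 8/25 40/89 288/2225 -4/25 -7 7 E
2 20/29 4/5 16/145 -10/29 -8 7 S
3 40/81 40/121 -1600/9801 -20/81 -8 8 W
4 10/37 1/4 -3/148 -5/37 -7 8 N
5 8/25 40/89 288/2225 -4/25 -7 7 E
6 20/29 4/5 16/145 -10/29 -8 7 S
final -8 8 W

n=0: pose=(-7,8,N); sL=10/37, sR=1/4; mL=-3/148, mR=-5/37; mL+mR=-23/148 → advance -1; mR−mL=-17/148 → turn -1·90°
n=1: pose=(-7,7,E); sL=8/25, sR=40/89; mL=288/2225, mR=-4/25; mL+mR=-68/2225 → advance -1; mR−mL=-644/2225 → turn -1·90°
n=2: pose=(-8,7,S); sL=20/29, sR=4/5; mL=16/145, mR=-10/29; mL+mR=-34/145 → advance -1; mR−mL=-66/145 → turn -1·90°
n=3: pose=(-8,8,W); sL=40/81, sR=40/121; mL=-1600/9801, mR=-20/81; mL+mR=-1340/3267 → advance -1; mR−mL=-820/9801 → turn -1·90°
n=4: pose=(-7,8,N); sL=10/37, sR=1/4; mL=-3/148, mR=-5/37; mL+mR=-23/148 → advance -1; mR−mL=-17/148 → turn -1·90°
n=5: pose=(-7,7,E); sL=8/25, sR=40/89; mL=288/2225, mR=-4/25; mL+mR=-68/2225 → advance -1; mR−mL=-644/2225 → turn -1·90°
n=6: pose=(-8,7,S); sL=20/29, sR=4/5; mL=16/145, mR=-10/29; mL+mR=-34/145 → advance -1; mR−mL=-66/145 → turn -1·90°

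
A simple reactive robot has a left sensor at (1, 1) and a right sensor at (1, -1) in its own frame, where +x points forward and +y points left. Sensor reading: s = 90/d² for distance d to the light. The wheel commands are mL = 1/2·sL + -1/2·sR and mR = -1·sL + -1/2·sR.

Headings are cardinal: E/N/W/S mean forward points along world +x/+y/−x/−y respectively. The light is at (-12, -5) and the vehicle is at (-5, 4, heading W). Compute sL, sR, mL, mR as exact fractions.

left sensor world pos  = (-6, 3); dL² = 100
right sensor world pos = (-6, 5); dR² = 136
sL = 90/100 = 9/10
sR = 90/136 = 45/68
mL = 1/2·sL + -1/2·sR = 81/680
mR = -1·sL + -1/2·sR = -837/680

9/10 45/68 81/680 -837/680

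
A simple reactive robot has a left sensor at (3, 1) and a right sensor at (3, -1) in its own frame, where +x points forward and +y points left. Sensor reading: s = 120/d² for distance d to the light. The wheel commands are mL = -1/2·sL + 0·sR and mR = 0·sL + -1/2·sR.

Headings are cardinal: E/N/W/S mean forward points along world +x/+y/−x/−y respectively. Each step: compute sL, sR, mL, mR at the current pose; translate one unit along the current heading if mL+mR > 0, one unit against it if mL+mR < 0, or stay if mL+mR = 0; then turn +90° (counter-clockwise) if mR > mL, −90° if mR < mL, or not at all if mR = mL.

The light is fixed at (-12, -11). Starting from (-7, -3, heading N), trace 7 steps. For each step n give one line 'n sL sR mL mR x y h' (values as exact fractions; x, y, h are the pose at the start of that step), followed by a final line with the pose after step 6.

0 120/137 120/157 -60/137 -60/157 -7 -3 N
1 3 30/17 -3/2 -15/17 -7 -4 W
2 24/13 120/41 -12/13 -60/41 -6 -4 S
3 60/29 4/3 -30/29 -2/3 -6 -3 W
4 120/89 120/61 -60/89 -60/61 -5 -3 S
5 3/2 30/29 -3/4 -15/29 -5 -2 W
6 40/39 24/17 -20/39 -12/17 -4 -2 S
final -4 -1 W

n=0: pose=(-7,-3,N); sL=120/137, sR=120/157; mL=-60/137, mR=-60/157; mL+mR=-17640/21509 → advance -1; mR−mL=1200/21509 → turn +1·90°
n=1: pose=(-7,-4,W); sL=3, sR=30/17; mL=-3/2, mR=-15/17; mL+mR=-81/34 → advance -1; mR−mL=21/34 → turn +1·90°
n=2: pose=(-6,-4,S); sL=24/13, sR=120/41; mL=-12/13, mR=-60/41; mL+mR=-1272/533 → advance -1; mR−mL=-288/533 → turn -1·90°
n=3: pose=(-6,-3,W); sL=60/29, sR=4/3; mL=-30/29, mR=-2/3; mL+mR=-148/87 → advance -1; mR−mL=32/87 → turn +1·90°
n=4: pose=(-5,-3,S); sL=120/89, sR=120/61; mL=-60/89, mR=-60/61; mL+mR=-9000/5429 → advance -1; mR−mL=-1680/5429 → turn -1·90°
n=5: pose=(-5,-2,W); sL=3/2, sR=30/29; mL=-3/4, mR=-15/29; mL+mR=-147/116 → advance -1; mR−mL=27/116 → turn +1·90°
n=6: pose=(-4,-2,S); sL=40/39, sR=24/17; mL=-20/39, mR=-12/17; mL+mR=-808/663 → advance -1; mR−mL=-128/663 → turn -1·90°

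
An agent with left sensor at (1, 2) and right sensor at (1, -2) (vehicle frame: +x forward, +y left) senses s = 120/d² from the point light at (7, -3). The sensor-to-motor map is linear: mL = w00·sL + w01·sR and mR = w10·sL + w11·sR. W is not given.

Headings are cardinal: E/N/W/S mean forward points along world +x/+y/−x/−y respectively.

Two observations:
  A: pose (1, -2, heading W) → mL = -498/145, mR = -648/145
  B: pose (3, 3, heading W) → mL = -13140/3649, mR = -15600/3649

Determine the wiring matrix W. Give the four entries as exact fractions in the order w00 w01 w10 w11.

obs A: pose=(1,-2,W) → sL=12/5, sR=60/29, mL=-498/145, mR=-648/145
obs B: pose=(3,3,W) → sL=120/41, sR=120/89, mL=-13140/3649, mR=-15600/3649
sensor matrix S = [[12/5, 60/29], [120/41, 120/89]]; det S = -298368/105821
solve [mL_A; mL_B] = S·[w00; w01] and [mR_A; mR_B] = S·[w10; w11]:
  w00 = -1, w01 = -1/2, w10 = -1, w11 = -1

-1 -1/2 -1 -1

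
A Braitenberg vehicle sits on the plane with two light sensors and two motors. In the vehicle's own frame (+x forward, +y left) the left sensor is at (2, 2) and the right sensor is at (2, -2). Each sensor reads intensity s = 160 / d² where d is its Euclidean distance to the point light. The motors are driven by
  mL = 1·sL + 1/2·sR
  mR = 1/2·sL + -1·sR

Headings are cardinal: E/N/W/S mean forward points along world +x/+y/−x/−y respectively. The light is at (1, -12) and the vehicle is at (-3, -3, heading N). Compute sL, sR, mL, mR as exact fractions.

left sensor world pos  = (-5, -1); dL² = 157
right sensor world pos = (-1, -1); dR² = 125
sL = 160/157 = 160/157
sR = 160/125 = 32/25
mL = 1·sL + 1/2·sR = 6512/3925
mR = 1/2·sL + -1·sR = -3024/3925

160/157 32/25 6512/3925 -3024/3925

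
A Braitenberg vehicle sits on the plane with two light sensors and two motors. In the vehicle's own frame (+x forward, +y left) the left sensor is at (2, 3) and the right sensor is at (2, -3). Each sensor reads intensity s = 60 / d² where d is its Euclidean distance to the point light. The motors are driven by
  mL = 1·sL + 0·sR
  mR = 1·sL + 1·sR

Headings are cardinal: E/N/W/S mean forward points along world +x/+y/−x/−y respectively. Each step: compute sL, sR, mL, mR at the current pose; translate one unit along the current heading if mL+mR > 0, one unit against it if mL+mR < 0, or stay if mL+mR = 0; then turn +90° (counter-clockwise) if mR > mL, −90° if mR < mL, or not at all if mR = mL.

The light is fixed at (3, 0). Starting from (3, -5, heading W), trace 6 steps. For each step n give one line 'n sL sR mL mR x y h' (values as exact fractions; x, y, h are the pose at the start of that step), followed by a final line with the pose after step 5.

0 15/17 15/2 15/17 285/34 3 -5 W
1 60/53 12/13 60/53 1416/689 2 -5 S
2 6 30/41 6 276/41 2 -6 E
3 12/5 12/5 12/5 24/5 3 -6 N
4 15/17 15/2 15/17 285/34 3 -5 W
5 60/53 12/13 60/53 1416/689 2 -5 S
final 2 -6 E

n=0: pose=(3,-5,W); sL=15/17, sR=15/2; mL=15/17, mR=285/34; mL+mR=315/34 → advance +1; mR−mL=15/2 → turn +1·90°
n=1: pose=(2,-5,S); sL=60/53, sR=12/13; mL=60/53, mR=1416/689; mL+mR=2196/689 → advance +1; mR−mL=12/13 → turn +1·90°
n=2: pose=(2,-6,E); sL=6, sR=30/41; mL=6, mR=276/41; mL+mR=522/41 → advance +1; mR−mL=30/41 → turn +1·90°
n=3: pose=(3,-6,N); sL=12/5, sR=12/5; mL=12/5, mR=24/5; mL+mR=36/5 → advance +1; mR−mL=12/5 → turn +1·90°
n=4: pose=(3,-5,W); sL=15/17, sR=15/2; mL=15/17, mR=285/34; mL+mR=315/34 → advance +1; mR−mL=15/2 → turn +1·90°
n=5: pose=(2,-5,S); sL=60/53, sR=12/13; mL=60/53, mR=1416/689; mL+mR=2196/689 → advance +1; mR−mL=12/13 → turn +1·90°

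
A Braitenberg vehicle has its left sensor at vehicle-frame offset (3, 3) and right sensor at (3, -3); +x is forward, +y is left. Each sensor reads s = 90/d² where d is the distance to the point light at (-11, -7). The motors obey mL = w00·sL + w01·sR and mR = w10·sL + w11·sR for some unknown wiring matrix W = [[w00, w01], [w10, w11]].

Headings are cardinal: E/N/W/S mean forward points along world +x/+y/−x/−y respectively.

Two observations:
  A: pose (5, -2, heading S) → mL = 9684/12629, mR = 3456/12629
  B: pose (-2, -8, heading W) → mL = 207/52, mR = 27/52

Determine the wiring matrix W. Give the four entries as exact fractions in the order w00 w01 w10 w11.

obs A: pose=(5,-2,S) → sL=18/73, sR=90/173, mL=9684/12629, mR=3456/12629
obs B: pose=(-2,-8,W) → sL=45/26, sR=9/4, mL=207/52, mR=27/52
sensor matrix S = [[18/73, 90/173], [45/26, 9/4]]; det S = -113481/328354
solve [mL_A; mL_B] = S·[w00; w01] and [mR_A; mR_B] = S·[w10; w11]:
  w00 = 1, w01 = 1, w10 = -1, w11 = 1

1 1 -1 1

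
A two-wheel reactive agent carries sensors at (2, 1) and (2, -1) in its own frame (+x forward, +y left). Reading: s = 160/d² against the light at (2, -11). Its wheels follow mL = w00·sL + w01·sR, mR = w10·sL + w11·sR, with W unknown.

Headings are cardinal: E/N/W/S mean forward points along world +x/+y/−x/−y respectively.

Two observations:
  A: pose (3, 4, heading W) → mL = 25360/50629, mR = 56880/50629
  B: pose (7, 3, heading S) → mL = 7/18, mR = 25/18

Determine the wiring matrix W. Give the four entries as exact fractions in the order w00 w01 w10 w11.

1 -1/2 1 1/2

obs A: pose=(3,4,W) → sL=160/197, sR=160/257, mL=25360/50629, mR=56880/50629
obs B: pose=(7,3,S) → sL=8/9, sR=1, mL=7/18, mR=25/18
sensor matrix S = [[160/197, 160/257], [8/9, 1]]; det S = 117920/455661
solve [mL_A; mL_B] = S·[w00; w01] and [mR_A; mR_B] = S·[w10; w11]:
  w00 = 1, w01 = -1/2, w10 = 1, w11 = 1/2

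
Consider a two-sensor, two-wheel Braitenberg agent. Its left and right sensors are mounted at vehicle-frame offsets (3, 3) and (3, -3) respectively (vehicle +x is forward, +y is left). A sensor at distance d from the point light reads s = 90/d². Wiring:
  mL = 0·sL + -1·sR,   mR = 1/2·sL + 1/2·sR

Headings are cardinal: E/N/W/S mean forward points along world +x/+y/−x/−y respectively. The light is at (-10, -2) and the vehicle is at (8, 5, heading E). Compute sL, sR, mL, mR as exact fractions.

left sensor world pos  = (11, 8); dL² = 541
right sensor world pos = (11, 2); dR² = 457
sL = 90/541 = 90/541
sR = 90/457 = 90/457
mL = 0·sL + -1·sR = -90/457
mR = 1/2·sL + 1/2·sR = 44910/247237

90/541 90/457 -90/457 44910/247237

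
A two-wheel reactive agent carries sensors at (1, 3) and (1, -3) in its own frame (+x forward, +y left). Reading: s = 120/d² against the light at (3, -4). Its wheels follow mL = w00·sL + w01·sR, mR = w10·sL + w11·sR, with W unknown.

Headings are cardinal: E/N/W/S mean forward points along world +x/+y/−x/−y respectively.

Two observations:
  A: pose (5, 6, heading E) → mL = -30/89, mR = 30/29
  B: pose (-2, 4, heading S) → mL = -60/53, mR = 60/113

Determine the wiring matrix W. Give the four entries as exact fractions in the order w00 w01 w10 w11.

obs A: pose=(5,6,E) → sL=60/89, sR=60/29, mL=-30/89, mR=30/29
obs B: pose=(-2,4,S) → sL=120/53, sR=120/113, mL=-60/53, mR=60/113
sensor matrix S = [[60/89, 60/29], [120/53, 120/113]]; det S = -61344000/15457609
solve [mL_A; mL_B] = S·[w00; w01] and [mR_A; mR_B] = S·[w10; w11]:
  w00 = -1/2, w01 = 0, w10 = 0, w11 = 1/2

-1/2 0 0 1/2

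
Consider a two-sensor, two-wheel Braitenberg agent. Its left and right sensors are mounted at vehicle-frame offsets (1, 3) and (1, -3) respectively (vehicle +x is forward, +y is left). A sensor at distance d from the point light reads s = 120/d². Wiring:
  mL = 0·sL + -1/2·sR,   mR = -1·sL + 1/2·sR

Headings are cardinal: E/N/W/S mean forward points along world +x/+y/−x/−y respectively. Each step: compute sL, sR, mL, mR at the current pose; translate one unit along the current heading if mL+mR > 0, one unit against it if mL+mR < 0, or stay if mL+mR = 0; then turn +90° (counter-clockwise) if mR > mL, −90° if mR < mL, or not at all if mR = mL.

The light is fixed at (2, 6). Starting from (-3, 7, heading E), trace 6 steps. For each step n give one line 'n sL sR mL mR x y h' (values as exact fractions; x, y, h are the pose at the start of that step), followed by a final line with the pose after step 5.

0 15/4 6 -3 -3/4 -3 7 E
1 24/17 120/13 -60/13 708/221 -4 7 N
2 60/29 60/29 -30/29 -30/29 -4 6 W
3 8/3 8/3 -4/3 -4/3 -3 6 W
4 60/17 60/17 -30/17 -30/17 -2 6 W
5 24/5 24/5 -12/5 -12/5 -1 6 W
final 0 6 W

n=0: pose=(-3,7,E); sL=15/4, sR=6; mL=-3, mR=-3/4; mL+mR=-15/4 → advance -1; mR−mL=9/4 → turn +1·90°
n=1: pose=(-4,7,N); sL=24/17, sR=120/13; mL=-60/13, mR=708/221; mL+mR=-24/17 → advance -1; mR−mL=1728/221 → turn +1·90°
n=2: pose=(-4,6,W); sL=60/29, sR=60/29; mL=-30/29, mR=-30/29; mL+mR=-60/29 → advance -1; mR−mL=0 → turn +0·90°
n=3: pose=(-3,6,W); sL=8/3, sR=8/3; mL=-4/3, mR=-4/3; mL+mR=-8/3 → advance -1; mR−mL=0 → turn +0·90°
n=4: pose=(-2,6,W); sL=60/17, sR=60/17; mL=-30/17, mR=-30/17; mL+mR=-60/17 → advance -1; mR−mL=0 → turn +0·90°
n=5: pose=(-1,6,W); sL=24/5, sR=24/5; mL=-12/5, mR=-12/5; mL+mR=-24/5 → advance -1; mR−mL=0 → turn +0·90°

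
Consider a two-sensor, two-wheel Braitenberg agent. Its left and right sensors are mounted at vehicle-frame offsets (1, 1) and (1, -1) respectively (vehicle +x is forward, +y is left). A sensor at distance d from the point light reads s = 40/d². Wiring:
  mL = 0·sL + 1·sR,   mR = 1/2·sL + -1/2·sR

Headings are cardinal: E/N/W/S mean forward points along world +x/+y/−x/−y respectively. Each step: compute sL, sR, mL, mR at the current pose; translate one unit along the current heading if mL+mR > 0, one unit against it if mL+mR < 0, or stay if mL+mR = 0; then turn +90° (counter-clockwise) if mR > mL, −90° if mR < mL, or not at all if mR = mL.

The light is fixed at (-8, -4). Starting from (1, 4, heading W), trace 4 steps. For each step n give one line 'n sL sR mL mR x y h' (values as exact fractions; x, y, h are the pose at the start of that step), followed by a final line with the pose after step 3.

0 40/113 8/29 8/29 128/3277 1 4 W
1 4/13 20/81 20/81 32/1053 0 4 N
2 40/181 8/29 8/29 -144/5249 0 5 E
3 10/41 5/16 5/16 -45/1312 1 5 S
final 1 4 W

n=0: pose=(1,4,W); sL=40/113, sR=8/29; mL=8/29, mR=128/3277; mL+mR=1032/3277 → advance +1; mR−mL=-776/3277 → turn -1·90°
n=1: pose=(0,4,N); sL=4/13, sR=20/81; mL=20/81, mR=32/1053; mL+mR=292/1053 → advance +1; mR−mL=-76/351 → turn -1·90°
n=2: pose=(0,5,E); sL=40/181, sR=8/29; mL=8/29, mR=-144/5249; mL+mR=1304/5249 → advance +1; mR−mL=-1592/5249 → turn -1·90°
n=3: pose=(1,5,S); sL=10/41, sR=5/16; mL=5/16, mR=-45/1312; mL+mR=365/1312 → advance +1; mR−mL=-455/1312 → turn -1·90°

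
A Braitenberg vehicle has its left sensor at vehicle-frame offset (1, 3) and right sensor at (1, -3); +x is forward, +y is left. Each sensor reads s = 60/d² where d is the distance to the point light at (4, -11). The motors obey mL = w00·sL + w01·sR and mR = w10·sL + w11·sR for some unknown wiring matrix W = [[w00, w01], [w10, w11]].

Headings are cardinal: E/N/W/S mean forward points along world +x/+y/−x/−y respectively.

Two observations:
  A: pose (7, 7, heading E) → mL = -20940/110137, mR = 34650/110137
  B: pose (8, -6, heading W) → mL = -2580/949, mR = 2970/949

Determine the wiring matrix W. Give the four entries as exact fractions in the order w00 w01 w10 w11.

obs A: pose=(7,7,E) → sL=60/457, sR=60/241, mL=-20940/110137, mR=34650/110137
obs B: pose=(8,-6,W) → sL=60/13, sR=60/73, mL=-2580/949, mR=2970/949
sensor matrix S = [[60/457, 60/241], [60/13, 60/73]]; det S = -108820800/104520013
solve [mL_A; mL_B] = S·[w00; w01] and [mR_A; mR_B] = S·[w10; w11]:
  w00 = -1/2, w01 = -1/2, w10 = 1/2, w11 = 1

-1/2 -1/2 1/2 1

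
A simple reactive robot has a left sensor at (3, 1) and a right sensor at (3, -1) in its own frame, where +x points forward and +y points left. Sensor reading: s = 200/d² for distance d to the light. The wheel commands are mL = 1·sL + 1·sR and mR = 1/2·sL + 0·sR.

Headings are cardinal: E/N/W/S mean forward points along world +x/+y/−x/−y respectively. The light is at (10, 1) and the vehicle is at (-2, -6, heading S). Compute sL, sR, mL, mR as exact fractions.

200/221 200/269 98000/59449 100/221

left sensor world pos  = (-1, -9); dL² = 221
right sensor world pos = (-3, -9); dR² = 269
sL = 200/221 = 200/221
sR = 200/269 = 200/269
mL = 1·sL + 1·sR = 98000/59449
mR = 1/2·sL + 0·sR = 100/221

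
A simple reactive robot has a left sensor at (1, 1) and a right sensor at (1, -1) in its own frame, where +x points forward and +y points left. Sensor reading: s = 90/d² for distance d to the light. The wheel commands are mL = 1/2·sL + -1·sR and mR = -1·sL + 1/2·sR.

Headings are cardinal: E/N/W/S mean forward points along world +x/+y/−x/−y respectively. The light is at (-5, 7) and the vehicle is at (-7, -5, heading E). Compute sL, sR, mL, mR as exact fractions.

45/61 9/17 -333/2074 -981/2074

left sensor world pos  = (-6, -4); dL² = 122
right sensor world pos = (-6, -6); dR² = 170
sL = 90/122 = 45/61
sR = 90/170 = 9/17
mL = 1/2·sL + -1·sR = -333/2074
mR = -1·sL + 1/2·sR = -981/2074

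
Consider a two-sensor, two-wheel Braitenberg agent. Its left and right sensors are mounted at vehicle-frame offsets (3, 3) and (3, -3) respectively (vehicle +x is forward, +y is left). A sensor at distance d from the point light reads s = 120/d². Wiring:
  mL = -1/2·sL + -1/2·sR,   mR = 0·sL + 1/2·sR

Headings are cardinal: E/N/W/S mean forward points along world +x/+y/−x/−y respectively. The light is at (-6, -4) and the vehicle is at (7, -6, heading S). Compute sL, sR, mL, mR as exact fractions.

120/281 24/25 -4872/7025 12/25

left sensor world pos  = (10, -9); dL² = 281
right sensor world pos = (4, -9); dR² = 125
sL = 120/281 = 120/281
sR = 120/125 = 24/25
mL = -1/2·sL + -1/2·sR = -4872/7025
mR = 0·sL + 1/2·sR = 12/25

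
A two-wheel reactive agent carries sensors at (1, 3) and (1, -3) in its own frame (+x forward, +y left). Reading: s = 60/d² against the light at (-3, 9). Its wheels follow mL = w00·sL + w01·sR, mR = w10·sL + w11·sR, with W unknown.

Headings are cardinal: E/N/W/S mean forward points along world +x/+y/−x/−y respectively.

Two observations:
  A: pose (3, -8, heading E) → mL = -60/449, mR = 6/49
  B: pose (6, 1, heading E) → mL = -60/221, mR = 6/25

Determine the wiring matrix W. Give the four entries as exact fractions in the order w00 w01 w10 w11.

obs A: pose=(3,-8,E) → sL=12/49, sR=60/449, mL=-60/449, mR=6/49
obs B: pose=(6,1,E) → sL=12/25, sR=60/221, mL=-60/221, mR=6/25
sensor matrix S = [[12/49, 60/449], [12/25, 60/221]]; det S = 57024/24311105
solve [mL_A; mL_B] = S·[w00; w01] and [mR_A; mR_B] = S·[w10; w11]:
  w00 = 0, w01 = -1, w10 = 1/2, w11 = 0

0 -1 1/2 0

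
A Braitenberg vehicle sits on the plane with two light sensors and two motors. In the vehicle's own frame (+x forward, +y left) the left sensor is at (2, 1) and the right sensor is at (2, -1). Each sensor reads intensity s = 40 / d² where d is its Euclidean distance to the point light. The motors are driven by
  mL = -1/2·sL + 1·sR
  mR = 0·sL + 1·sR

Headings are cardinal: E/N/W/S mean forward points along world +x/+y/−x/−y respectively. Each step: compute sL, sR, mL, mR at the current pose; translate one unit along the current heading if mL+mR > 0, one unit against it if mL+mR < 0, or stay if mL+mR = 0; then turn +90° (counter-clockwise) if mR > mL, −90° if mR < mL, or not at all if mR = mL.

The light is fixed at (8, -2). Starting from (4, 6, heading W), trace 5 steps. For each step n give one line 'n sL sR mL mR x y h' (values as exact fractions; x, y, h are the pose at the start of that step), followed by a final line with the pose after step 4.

n=0: pose=(4,6,W); sL=8/17, sR=40/117; mL=212/1989, mR=40/117; mL+mR=892/1989 → advance +1; mR−mL=4/17 → turn +1·90°
n=1: pose=(3,6,S); sL=10/13, sR=5/9; mL=20/117, mR=5/9; mL+mR=85/117 → advance +1; mR−mL=5/13 → turn +1·90°
n=2: pose=(3,5,E); sL=40/73, sR=8/9; mL=404/657, mR=8/9; mL+mR=988/657 → advance +1; mR−mL=20/73 → turn +1·90°
n=3: pose=(4,5,N); sL=20/53, sR=4/9; mL=122/477, mR=4/9; mL+mR=334/477 → advance +1; mR−mL=10/53 → turn +1·90°
n=4: pose=(4,6,W); sL=8/17, sR=40/117; mL=212/1989, mR=40/117; mL+mR=892/1989 → advance +1; mR−mL=4/17 → turn +1·90°

0 8/17 40/117 212/1989 40/117 4 6 W
1 10/13 5/9 20/117 5/9 3 6 S
2 40/73 8/9 404/657 8/9 3 5 E
3 20/53 4/9 122/477 4/9 4 5 N
4 8/17 40/117 212/1989 40/117 4 6 W
final 3 6 S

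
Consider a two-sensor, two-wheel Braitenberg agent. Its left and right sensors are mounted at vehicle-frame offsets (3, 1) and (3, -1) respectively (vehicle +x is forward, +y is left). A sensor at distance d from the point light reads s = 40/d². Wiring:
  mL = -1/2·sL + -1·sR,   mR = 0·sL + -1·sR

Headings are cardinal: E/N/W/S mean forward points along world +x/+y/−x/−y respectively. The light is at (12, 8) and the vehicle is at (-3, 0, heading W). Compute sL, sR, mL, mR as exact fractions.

left sensor world pos  = (-6, -1); dL² = 405
right sensor world pos = (-6, 1); dR² = 373
sL = 40/405 = 8/81
sR = 40/373 = 40/373
mL = -1/2·sL + -1·sR = -4732/30213
mR = 0·sL + -1·sR = -40/373

8/81 40/373 -4732/30213 -40/373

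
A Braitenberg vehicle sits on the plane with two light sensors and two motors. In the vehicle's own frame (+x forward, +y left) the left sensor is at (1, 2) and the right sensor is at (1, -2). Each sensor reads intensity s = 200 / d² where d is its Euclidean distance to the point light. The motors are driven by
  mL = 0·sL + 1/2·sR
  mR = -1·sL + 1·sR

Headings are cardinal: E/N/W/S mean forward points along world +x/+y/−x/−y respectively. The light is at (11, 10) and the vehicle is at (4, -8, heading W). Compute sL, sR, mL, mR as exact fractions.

25/58 5/8 5/16 45/232

left sensor world pos  = (3, -10); dL² = 464
right sensor world pos = (3, -6); dR² = 320
sL = 200/464 = 25/58
sR = 200/320 = 5/8
mL = 0·sL + 1/2·sR = 5/16
mR = -1·sL + 1·sR = 45/232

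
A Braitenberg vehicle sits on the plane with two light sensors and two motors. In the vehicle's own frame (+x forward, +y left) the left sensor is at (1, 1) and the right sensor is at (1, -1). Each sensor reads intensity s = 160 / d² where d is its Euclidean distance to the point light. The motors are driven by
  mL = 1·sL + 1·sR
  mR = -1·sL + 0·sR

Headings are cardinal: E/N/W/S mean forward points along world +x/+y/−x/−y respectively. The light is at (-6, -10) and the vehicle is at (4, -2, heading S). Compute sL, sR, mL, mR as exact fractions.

left sensor world pos  = (5, -3); dL² = 170
right sensor world pos = (3, -3); dR² = 130
sL = 160/170 = 16/17
sR = 160/130 = 16/13
mL = 1·sL + 1·sR = 480/221
mR = -1·sL + 0·sR = -16/17

16/17 16/13 480/221 -16/17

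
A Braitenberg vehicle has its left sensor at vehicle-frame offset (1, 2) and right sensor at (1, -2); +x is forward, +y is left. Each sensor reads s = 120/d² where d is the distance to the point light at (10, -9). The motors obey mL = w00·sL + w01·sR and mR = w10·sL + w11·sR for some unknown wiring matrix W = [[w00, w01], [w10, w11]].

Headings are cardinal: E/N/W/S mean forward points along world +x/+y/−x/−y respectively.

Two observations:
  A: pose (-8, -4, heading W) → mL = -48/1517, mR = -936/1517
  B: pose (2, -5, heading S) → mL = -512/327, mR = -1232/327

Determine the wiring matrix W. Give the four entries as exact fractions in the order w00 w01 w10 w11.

-1 1 -1 -1

obs A: pose=(-8,-4,W) → sL=12/37, sR=12/41, mL=-48/1517, mR=-936/1517
obs B: pose=(2,-5,S) → sL=8/3, sR=120/109, mL=-512/327, mR=-1232/327
sensor matrix S = [[12/37, 12/41], [8/3, 120/109]]; det S = -70016/165353
solve [mL_A; mL_B] = S·[w00; w01] and [mR_A; mR_B] = S·[w10; w11]:
  w00 = -1, w01 = 1, w10 = -1, w11 = -1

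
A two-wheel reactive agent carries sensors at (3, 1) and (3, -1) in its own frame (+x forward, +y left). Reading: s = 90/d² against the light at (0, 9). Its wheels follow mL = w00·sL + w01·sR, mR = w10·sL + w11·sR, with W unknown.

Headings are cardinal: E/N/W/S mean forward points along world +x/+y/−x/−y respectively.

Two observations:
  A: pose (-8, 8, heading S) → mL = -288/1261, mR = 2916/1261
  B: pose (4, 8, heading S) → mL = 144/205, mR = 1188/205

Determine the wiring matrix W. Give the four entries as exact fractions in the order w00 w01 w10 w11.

-1/2 1/2 1 1

obs A: pose=(-8,8,S) → sL=18/13, sR=90/97, mL=-288/1261, mR=2916/1261
obs B: pose=(4,8,S) → sL=90/41, sR=18/5, mL=144/205, mR=1188/205
sensor matrix S = [[18/13, 90/97], [90/41, 18/5]]; det S = 762048/258505
solve [mL_A; mL_B] = S·[w00; w01] and [mR_A; mR_B] = S·[w10; w11]:
  w00 = -1/2, w01 = 1/2, w10 = 1, w11 = 1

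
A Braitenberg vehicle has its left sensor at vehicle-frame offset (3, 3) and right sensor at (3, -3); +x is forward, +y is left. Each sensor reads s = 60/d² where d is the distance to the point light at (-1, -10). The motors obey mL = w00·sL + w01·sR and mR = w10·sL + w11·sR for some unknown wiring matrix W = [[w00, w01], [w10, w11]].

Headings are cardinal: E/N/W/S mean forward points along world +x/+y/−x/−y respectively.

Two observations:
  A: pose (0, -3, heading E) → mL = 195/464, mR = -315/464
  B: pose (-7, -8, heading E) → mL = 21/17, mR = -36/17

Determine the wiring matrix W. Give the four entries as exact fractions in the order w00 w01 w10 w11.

obs A: pose=(0,-3,E) → sL=15/29, sR=15/8, mL=195/464, mR=-315/464
obs B: pose=(-7,-8,E) → sL=30/17, sR=6, mL=21/17, mR=-36/17
sensor matrix S = [[15/29, 15/8], [30/17, 6]]; det S = -405/1972
solve [mL_A; mL_B] = S·[w00; w01] and [mR_A; mR_B] = S·[w10; w11]:
  w00 = -1, w01 = 1/2, w10 = 1/2, w11 = -1/2

-1 1/2 1/2 -1/2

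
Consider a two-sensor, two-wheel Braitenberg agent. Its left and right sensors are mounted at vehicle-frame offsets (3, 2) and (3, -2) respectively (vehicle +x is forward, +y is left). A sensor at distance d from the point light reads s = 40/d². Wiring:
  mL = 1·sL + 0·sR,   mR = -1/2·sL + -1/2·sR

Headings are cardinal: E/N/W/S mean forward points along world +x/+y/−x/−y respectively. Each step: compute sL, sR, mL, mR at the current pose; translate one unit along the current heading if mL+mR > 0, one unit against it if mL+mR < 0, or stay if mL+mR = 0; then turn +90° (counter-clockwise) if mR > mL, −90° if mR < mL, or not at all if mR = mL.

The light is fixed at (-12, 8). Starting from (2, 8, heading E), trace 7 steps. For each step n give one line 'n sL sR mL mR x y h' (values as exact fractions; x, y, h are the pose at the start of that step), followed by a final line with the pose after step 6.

0 40/293 40/293 40/293 -40/293 2 8 E
1 8/53 40/153 8/53 -1672/8109 2 8 S
2 20/61 4/13 20/61 -252/793 2 9 W
3 40/137 40/241 40/137 -7560/33017 1 9 N
4 5/34 5/32 5/34 -165/1088 1 10 E
5 40/197 40/101 40/197 -5960/19897 0 10 S
6 20/41 20/53 20/41 -940/2173 0 11 W
final -1 11 N

n=0: pose=(2,8,E); sL=40/293, sR=40/293; mL=40/293, mR=-40/293; mL+mR=0 → advance +0; mR−mL=-80/293 → turn -1·90°
n=1: pose=(2,8,S); sL=8/53, sR=40/153; mL=8/53, mR=-1672/8109; mL+mR=-448/8109 → advance -1; mR−mL=-2896/8109 → turn -1·90°
n=2: pose=(2,9,W); sL=20/61, sR=4/13; mL=20/61, mR=-252/793; mL+mR=8/793 → advance +1; mR−mL=-512/793 → turn -1·90°
n=3: pose=(1,9,N); sL=40/137, sR=40/241; mL=40/137, mR=-7560/33017; mL+mR=2080/33017 → advance +1; mR−mL=-17200/33017 → turn -1·90°
n=4: pose=(1,10,E); sL=5/34, sR=5/32; mL=5/34, mR=-165/1088; mL+mR=-5/1088 → advance -1; mR−mL=-325/1088 → turn -1·90°
n=5: pose=(0,10,S); sL=40/197, sR=40/101; mL=40/197, mR=-5960/19897; mL+mR=-1920/19897 → advance -1; mR−mL=-10000/19897 → turn -1·90°
n=6: pose=(0,11,W); sL=20/41, sR=20/53; mL=20/41, mR=-940/2173; mL+mR=120/2173 → advance +1; mR−mL=-2000/2173 → turn -1·90°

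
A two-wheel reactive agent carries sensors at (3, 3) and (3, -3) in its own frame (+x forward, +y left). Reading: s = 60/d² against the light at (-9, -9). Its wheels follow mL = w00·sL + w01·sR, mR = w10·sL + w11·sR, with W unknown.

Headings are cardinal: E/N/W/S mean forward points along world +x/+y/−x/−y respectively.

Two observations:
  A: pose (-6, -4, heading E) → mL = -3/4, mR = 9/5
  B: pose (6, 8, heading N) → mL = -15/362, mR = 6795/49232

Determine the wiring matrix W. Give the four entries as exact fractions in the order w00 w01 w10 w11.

0 -1/2 1/2 1

obs A: pose=(-6,-4,E) → sL=3/5, sR=3/2, mL=-3/4, mR=9/5
obs B: pose=(6,8,N) → sL=15/136, sR=15/181, mL=-15/362, mR=6795/49232
sensor matrix S = [[3/5, 3/2], [15/136, 15/181]]; det S = -5697/49232
solve [mL_A; mL_B] = S·[w00; w01] and [mR_A; mR_B] = S·[w10; w11]:
  w00 = 0, w01 = -1/2, w10 = 1/2, w11 = 1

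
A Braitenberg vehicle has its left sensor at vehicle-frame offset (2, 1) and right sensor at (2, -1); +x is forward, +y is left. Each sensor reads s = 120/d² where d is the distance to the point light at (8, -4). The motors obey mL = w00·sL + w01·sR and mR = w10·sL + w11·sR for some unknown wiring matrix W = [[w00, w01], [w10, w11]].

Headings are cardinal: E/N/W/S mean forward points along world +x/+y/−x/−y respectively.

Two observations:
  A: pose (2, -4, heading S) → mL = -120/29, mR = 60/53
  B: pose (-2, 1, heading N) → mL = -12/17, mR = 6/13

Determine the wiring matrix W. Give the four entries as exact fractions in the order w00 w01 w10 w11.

-1 0 0 1/2

obs A: pose=(2,-4,S) → sL=120/29, sR=120/53, mL=-120/29, mR=60/53
obs B: pose=(-2,1,N) → sL=12/17, sR=12/13, mL=-12/17, mR=6/13
sensor matrix S = [[120/29, 120/53], [12/17, 12/13]]; det S = 754560/339677
solve [mL_A; mL_B] = S·[w00; w01] and [mR_A; mR_B] = S·[w10; w11]:
  w00 = -1, w01 = 0, w10 = 0, w11 = 1/2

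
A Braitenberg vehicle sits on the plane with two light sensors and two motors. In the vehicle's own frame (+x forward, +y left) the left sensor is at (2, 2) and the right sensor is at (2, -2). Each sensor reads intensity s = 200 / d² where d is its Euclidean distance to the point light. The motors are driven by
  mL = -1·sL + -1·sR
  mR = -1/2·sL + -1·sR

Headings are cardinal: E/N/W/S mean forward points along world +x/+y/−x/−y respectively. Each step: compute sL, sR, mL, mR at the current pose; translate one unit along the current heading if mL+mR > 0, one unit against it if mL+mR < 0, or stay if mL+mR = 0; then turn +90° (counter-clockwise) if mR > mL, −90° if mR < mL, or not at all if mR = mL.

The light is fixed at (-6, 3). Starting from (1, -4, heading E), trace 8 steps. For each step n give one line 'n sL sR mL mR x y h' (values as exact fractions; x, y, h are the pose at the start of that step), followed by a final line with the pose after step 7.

n=0: pose=(1,-4,E); sL=100/53, sR=100/81; mL=-13400/4293, mR=-9350/4293; mL+mR=-22750/4293 → advance -1; mR−mL=50/53 → turn +1·90°
n=1: pose=(0,-4,N); sL=200/41, sR=200/89; mL=-26000/3649, mR=-17100/3649; mL+mR=-43100/3649 → advance -1; mR−mL=100/41 → turn +1·90°
n=2: pose=(0,-5,W); sL=50/29, sR=50/13; mL=-2100/377, mR=-1775/377; mL+mR=-3875/377 → advance -1; mR−mL=25/29 → turn +1·90°
n=3: pose=(1,-5,S); sL=200/181, sR=8/5; mL=-2448/905, mR=-1948/905; mL+mR=-4396/905 → advance -1; mR−mL=100/181 → turn +1·90°
n=4: pose=(1,-4,E); sL=100/53, sR=100/81; mL=-13400/4293, mR=-9350/4293; mL+mR=-22750/4293 → advance -1; mR−mL=50/53 → turn +1·90°
n=5: pose=(0,-4,N); sL=200/41, sR=200/89; mL=-26000/3649, mR=-17100/3649; mL+mR=-43100/3649 → advance -1; mR−mL=100/41 → turn +1·90°
n=6: pose=(0,-5,W); sL=50/29, sR=50/13; mL=-2100/377, mR=-1775/377; mL+mR=-3875/377 → advance -1; mR−mL=25/29 → turn +1·90°
n=7: pose=(1,-5,S); sL=200/181, sR=8/5; mL=-2448/905, mR=-1948/905; mL+mR=-4396/905 → advance -1; mR−mL=100/181 → turn +1·90°

0 100/53 100/81 -13400/4293 -9350/4293 1 -4 E
1 200/41 200/89 -26000/3649 -17100/3649 0 -4 N
2 50/29 50/13 -2100/377 -1775/377 0 -5 W
3 200/181 8/5 -2448/905 -1948/905 1 -5 S
4 100/53 100/81 -13400/4293 -9350/4293 1 -4 E
5 200/41 200/89 -26000/3649 -17100/3649 0 -4 N
6 50/29 50/13 -2100/377 -1775/377 0 -5 W
7 200/181 8/5 -2448/905 -1948/905 1 -5 S
final 1 -4 E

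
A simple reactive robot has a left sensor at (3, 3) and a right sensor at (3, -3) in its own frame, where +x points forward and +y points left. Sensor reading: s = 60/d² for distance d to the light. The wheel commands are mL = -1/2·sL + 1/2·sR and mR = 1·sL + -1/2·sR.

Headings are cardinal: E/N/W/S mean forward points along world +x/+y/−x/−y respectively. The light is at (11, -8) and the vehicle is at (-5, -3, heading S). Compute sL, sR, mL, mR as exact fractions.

60/173 12/73 -1152/12629 3342/12629

left sensor world pos  = (-2, -6); dL² = 173
right sensor world pos = (-8, -6); dR² = 365
sL = 60/173 = 60/173
sR = 60/365 = 12/73
mL = -1/2·sL + 1/2·sR = -1152/12629
mR = 1·sL + -1/2·sR = 3342/12629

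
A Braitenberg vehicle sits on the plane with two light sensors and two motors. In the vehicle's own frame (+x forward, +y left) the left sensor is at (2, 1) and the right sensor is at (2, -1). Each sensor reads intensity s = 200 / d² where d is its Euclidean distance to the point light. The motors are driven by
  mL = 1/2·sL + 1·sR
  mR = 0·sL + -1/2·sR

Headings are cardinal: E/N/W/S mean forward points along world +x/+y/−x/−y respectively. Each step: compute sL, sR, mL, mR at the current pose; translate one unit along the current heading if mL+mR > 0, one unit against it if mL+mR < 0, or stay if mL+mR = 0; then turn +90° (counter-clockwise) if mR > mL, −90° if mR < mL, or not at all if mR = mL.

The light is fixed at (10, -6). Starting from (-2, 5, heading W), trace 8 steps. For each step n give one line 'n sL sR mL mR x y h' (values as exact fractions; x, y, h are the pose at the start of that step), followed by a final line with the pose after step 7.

0 25/37 10/17 1165/1258 -5/17 -2 5 W
1 40/73 200/313 20860/22849 -100/313 -3 5 N
2 20/29 100/121 4110/3509 -50/121 -3 6 E
3 200/221 200/269 71100/59449 -100/269 -2 6 S
4 25/37 10/17 1165/1258 -5/17 -2 5 W
5 40/73 200/313 20860/22849 -100/313 -3 5 N
6 20/29 100/121 4110/3509 -50/121 -3 6 E
7 200/221 200/269 71100/59449 -100/269 -2 6 S
final -2 5 W

n=0: pose=(-2,5,W); sL=25/37, sR=10/17; mL=1165/1258, mR=-5/17; mL+mR=795/1258 → advance +1; mR−mL=-1535/1258 → turn -1·90°
n=1: pose=(-3,5,N); sL=40/73, sR=200/313; mL=20860/22849, mR=-100/313; mL+mR=13560/22849 → advance +1; mR−mL=-28160/22849 → turn -1·90°
n=2: pose=(-3,6,E); sL=20/29, sR=100/121; mL=4110/3509, mR=-50/121; mL+mR=2660/3509 → advance +1; mR−mL=-5560/3509 → turn -1·90°
n=3: pose=(-2,6,S); sL=200/221, sR=200/269; mL=71100/59449, mR=-100/269; mL+mR=49000/59449 → advance +1; mR−mL=-93200/59449 → turn -1·90°
n=4: pose=(-2,5,W); sL=25/37, sR=10/17; mL=1165/1258, mR=-5/17; mL+mR=795/1258 → advance +1; mR−mL=-1535/1258 → turn -1·90°
n=5: pose=(-3,5,N); sL=40/73, sR=200/313; mL=20860/22849, mR=-100/313; mL+mR=13560/22849 → advance +1; mR−mL=-28160/22849 → turn -1·90°
n=6: pose=(-3,6,E); sL=20/29, sR=100/121; mL=4110/3509, mR=-50/121; mL+mR=2660/3509 → advance +1; mR−mL=-5560/3509 → turn -1·90°
n=7: pose=(-2,6,S); sL=200/221, sR=200/269; mL=71100/59449, mR=-100/269; mL+mR=49000/59449 → advance +1; mR−mL=-93200/59449 → turn -1·90°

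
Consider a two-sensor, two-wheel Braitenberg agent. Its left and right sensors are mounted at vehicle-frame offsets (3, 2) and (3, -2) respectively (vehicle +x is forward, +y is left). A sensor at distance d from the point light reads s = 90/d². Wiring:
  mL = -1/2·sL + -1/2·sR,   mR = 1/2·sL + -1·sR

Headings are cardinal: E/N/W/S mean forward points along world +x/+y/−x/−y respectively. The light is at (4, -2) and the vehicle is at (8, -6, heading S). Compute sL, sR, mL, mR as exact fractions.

left sensor world pos  = (10, -9); dL² = 85
right sensor world pos = (6, -9); dR² = 53
sL = 90/85 = 18/17
sR = 90/53 = 90/53
mL = -1/2·sL + -1/2·sR = -1242/901
mR = 1/2·sL + -1·sR = -1053/901

18/17 90/53 -1242/901 -1053/901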